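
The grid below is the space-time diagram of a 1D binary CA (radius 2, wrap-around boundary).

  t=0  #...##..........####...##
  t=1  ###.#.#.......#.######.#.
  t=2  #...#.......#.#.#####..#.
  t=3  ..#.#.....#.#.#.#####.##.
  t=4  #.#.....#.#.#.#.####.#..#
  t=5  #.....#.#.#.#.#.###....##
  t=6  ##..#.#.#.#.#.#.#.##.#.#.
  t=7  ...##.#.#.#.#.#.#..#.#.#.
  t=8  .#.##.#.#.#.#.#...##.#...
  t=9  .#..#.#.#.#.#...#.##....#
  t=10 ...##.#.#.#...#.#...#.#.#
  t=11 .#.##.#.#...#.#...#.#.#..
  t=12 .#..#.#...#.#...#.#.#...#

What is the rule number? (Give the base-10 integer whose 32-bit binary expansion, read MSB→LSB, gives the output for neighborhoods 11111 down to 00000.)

  [31] ##### => #  t=1,i=18
  [30] ####. => #  t=0,i=18
  [29] ###.# => .  t=1,i=2
  [28] ###.. => #  t=0,i=0
  [27] ##.## => #  t=3,i=21
  [26] ##.#. => .  t=1,i=3
  [25] ##..# => .  t=2,i=21
  [24] ##... => #  t=0,i=1
  [23] #.### => #  t=1,i=0
  [22] #.##. => .  t=3,i=22
  [21] #.#.# => #  t=1,i=4
  [20] #.#.. => .  t=1,i=6
  [19] #..## => #  t=4,i=23
  [18] #..#. => #  t=2,i=22
  [17] #...# => #  t=0,i=2
  [16] #.... => .  t=0,i=7
  [15] .#### => #  t=0,i=17
  [14] .###. => .  t=0,i=24
  [13] .##.# => #  t=4,i=0
  [12] .##.. => .  t=0,i=5
  [11] .#.## => .  t=1,i=15
  [10] .#.#. => .  t=1,i=5
  [9] .#..# => .  t=4,i=22
  [8] .#... => .  t=1,i=7
  [7] ..### => #  t=0,i=16
  [6] ..##. => #  t=0,i=4
  [5] ..#.# => #  t=1,i=14
  [4] ..#.. => #  t=2,i=4
  [3] ...## => .  t=0,i=3
  [2] ...#. => .  t=1,i=13
  [1] ....# => #  t=0,i=14
  [0] ..... => .  t=0,i=8
  bits 11011001101011101010000011110010 = 3652100338

3652100338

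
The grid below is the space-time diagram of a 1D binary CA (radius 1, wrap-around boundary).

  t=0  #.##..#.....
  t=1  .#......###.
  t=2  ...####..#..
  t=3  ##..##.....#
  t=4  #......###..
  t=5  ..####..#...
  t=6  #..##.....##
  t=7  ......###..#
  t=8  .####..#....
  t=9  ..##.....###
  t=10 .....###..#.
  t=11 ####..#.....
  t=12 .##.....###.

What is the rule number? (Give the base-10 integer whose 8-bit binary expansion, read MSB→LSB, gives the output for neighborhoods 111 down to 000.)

  ###|#  b7=1 t=1,i=9
  ##.|.  b6=0 t=0,i=3
  #.#|#  b5=1 t=0,i=1
  #..|.  b4=0 t=0,i=4
  .##|.  b3=0 t=0,i=2
  .#.|.  b2=0 t=0,i=0
  ..#|.  b1=0 t=0,i=5
  ...|#  b0=1 t=0,i=8
  bits 10100001 = 161

161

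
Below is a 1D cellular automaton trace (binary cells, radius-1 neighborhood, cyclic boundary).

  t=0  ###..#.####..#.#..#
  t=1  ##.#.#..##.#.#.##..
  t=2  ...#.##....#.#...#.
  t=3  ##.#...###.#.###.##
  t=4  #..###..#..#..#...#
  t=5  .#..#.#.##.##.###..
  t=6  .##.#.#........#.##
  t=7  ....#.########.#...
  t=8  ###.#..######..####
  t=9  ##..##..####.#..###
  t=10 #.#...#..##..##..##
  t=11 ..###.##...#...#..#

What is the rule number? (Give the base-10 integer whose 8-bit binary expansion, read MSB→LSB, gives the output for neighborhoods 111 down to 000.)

149

  [7] ### => #  t=0,i=0
  [6] ##. => .  t=0,i=2
  [5] #.# => .  t=0,i=6
  [4] #.. => #  t=0,i=3
  [3] .## => .  t=0,i=7
  [2] .#. => #  t=0,i=5
  [1] ..# => .  t=0,i=4
  [0] ... => #  t=2,i=0
  bits 10010101 = 149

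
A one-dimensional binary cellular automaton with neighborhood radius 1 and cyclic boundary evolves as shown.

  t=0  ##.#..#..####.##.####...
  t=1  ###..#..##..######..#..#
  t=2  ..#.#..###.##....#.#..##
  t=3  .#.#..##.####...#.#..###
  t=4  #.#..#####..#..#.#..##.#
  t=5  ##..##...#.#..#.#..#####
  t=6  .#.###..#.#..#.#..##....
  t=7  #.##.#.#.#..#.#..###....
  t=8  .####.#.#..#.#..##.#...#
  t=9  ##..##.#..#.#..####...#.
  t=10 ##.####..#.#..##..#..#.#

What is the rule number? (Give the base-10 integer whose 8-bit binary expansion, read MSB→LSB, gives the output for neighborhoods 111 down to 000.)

  ### -> .   bit 7 = 0  t=0,i=10
  ##. -> #   bit 6 = 1  t=0,i=1
  #.# -> #   bit 5 = 1  t=0,i=2
  #.. -> .   bit 4 = 0  t=0,i=4
  .## -> #   bit 3 = 1  t=0,i=0
  .#. -> .   bit 2 = 0  t=0,i=3
  ..# -> #   bit 1 = 1  t=0,i=5
  ... -> .   bit 0 = 0  t=0,i=22
  bits 01101010 = 106

106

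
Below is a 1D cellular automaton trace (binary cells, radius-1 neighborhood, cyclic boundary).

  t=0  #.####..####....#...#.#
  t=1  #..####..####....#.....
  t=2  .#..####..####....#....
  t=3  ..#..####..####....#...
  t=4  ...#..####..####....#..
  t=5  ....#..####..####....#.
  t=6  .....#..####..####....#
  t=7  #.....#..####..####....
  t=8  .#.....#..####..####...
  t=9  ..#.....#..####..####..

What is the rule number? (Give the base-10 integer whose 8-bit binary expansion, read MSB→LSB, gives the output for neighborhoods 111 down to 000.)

  ###|#  b7=1 t=0,i=3
  ##.|#  b6=1 t=0,i=0
  #.#|.  b5=0 t=0,i=1
  #..|#  b4=1 t=0,i=6
  .##|.  b3=0 t=0,i=2
  .#.|.  b2=0 t=0,i=16
  ..#|.  b1=0 t=0,i=7
  ...|.  b0=0 t=0,i=13
  bits 11010000 = 208

208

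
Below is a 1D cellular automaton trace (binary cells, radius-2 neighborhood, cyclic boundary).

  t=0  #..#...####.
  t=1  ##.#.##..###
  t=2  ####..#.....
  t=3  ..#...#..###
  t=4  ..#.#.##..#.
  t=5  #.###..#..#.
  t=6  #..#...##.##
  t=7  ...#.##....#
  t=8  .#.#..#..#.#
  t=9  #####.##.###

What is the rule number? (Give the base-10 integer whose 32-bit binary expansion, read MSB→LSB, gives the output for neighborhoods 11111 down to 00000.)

  ##### -> .   bit 31 = 0  t=1,i=11
  ####. -> #   bit 30 = 1  t=0,i=9
  ###.# -> #   bit 29 = 1  t=0,i=10
  ###.. -> .   bit 28 = 0  t=2,i=3
  ##.## -> .   bit 27 = 0  t=6,i=9
  ##.#. -> #   bit 26 = 1  t=0,i=11
  ##..# -> .   bit 25 = 0  t=1,i=7
  ##... -> .   bit 24 = 0  t=7,i=7
  #.### -> .   bit 23 = 0  t=5,i=2
  #.##. -> .   bit 22 = 0  t=1,i=5
  #.#.# -> #   bit 21 = 1  t=1,i=3
  #.#.. -> #   bit 20 = 1  t=0,i=0
  #..## -> .   bit 19 = 0  t=1,i=8
  #..#. -> .   bit 18 = 0  t=0,i=2
  #...# -> #   bit 17 = 1  t=0,i=5
  #.... -> .   bit 16 = 0  t=2,i=8
  .#### -> .   bit 15 = 0  t=0,i=8
  .###. -> #   bit 14 = 1  t=3,i=10
  .##.# -> .   bit 13 = 0  t=6,i=8
  .##.. -> #   bit 12 = 1  t=1,i=6
  .#.## -> .   bit 11 = 0  t=1,i=4
  .#.#. -> #   bit 10 = 1  t=4,i=3
  .#..# -> #   bit 9 = 1  t=0,i=1
  .#... -> .   bit 8 = 0  t=0,i=4
  ..### -> .   bit 7 = 0  t=0,i=7
  ..##. -> .   bit 6 = 0  t=6,i=7
  ..#.# -> #   bit 5 = 1  t=4,i=2
  ..#.. -> #   bit 4 = 1  t=0,i=3
  ...## -> #   bit 3 = 1  t=0,i=6
  ...#. -> .   bit 2 = 0  t=3,i=5
  ....# -> #   bit 1 = 1  t=2,i=10
  ..... -> #   bit 0 = 1  t=2,i=9
  bits 01100100001100100101011000111011 = 1681020475

1681020475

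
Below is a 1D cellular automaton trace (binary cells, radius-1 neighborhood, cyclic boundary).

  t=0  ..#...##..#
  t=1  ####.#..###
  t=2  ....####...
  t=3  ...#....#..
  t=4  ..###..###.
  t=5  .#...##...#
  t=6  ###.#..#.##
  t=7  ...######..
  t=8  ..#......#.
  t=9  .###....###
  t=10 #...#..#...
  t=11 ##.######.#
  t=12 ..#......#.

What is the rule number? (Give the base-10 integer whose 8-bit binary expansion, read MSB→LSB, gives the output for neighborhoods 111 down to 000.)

  ###|.  b7=0 t=1,i=0
  ##.|.  b6=0 t=0,i=7
  #.#|#  b5=1 t=1,i=4
  #..|#  b4=1 t=0,i=0
  .##|.  b3=0 t=0,i=6
  .#.|#  b2=1 t=0,i=2
  ..#|#  b1=1 t=0,i=1
  ...|.  b0=0 t=0,i=4
  bits 00110110 = 54

54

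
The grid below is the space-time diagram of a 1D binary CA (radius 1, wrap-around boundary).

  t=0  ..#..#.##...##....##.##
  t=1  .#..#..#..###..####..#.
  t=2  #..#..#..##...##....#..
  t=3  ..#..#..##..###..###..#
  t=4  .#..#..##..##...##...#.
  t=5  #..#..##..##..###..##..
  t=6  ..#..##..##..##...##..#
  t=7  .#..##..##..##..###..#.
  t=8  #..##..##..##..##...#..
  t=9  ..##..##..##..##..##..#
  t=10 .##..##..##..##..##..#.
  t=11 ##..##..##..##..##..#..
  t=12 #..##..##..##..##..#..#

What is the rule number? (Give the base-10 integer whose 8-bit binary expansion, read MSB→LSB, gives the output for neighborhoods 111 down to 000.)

  ### -> .   bit 7 = 0  t=1,i=11
  ##. -> .   bit 6 = 0  t=0,i=8
  #.# -> .   bit 5 = 0  t=0,i=6
  #.. -> .   bit 4 = 0  t=0,i=0
  .## -> #   bit 3 = 1  t=0,i=7
  .#. -> .   bit 2 = 0  t=0,i=2
  ..# -> #   bit 1 = 1  t=0,i=1
  ... -> #   bit 0 = 1  t=0,i=10
  bits 00001011 = 11

11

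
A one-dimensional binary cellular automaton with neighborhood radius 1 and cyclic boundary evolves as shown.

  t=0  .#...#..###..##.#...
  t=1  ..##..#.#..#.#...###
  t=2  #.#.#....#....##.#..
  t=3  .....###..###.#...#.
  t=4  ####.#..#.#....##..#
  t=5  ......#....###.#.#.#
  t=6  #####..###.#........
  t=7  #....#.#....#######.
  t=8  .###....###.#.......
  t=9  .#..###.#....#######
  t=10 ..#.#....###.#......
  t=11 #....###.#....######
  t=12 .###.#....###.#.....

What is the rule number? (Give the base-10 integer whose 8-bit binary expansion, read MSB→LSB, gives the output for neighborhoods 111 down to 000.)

25

  ### -> .   bit 7 = 0  t=0,i=9
  ##. -> .   bit 6 = 0  t=0,i=10
  #.# -> .   bit 5 = 0  t=0,i=15
  #.. -> #   bit 4 = 1  t=0,i=2
  .## -> #   bit 3 = 1  t=0,i=8
  .#. -> .   bit 2 = 0  t=0,i=1
  ..# -> .   bit 1 = 0  t=0,i=0
  ... -> #   bit 0 = 1  t=0,i=3
  bits 00011001 = 25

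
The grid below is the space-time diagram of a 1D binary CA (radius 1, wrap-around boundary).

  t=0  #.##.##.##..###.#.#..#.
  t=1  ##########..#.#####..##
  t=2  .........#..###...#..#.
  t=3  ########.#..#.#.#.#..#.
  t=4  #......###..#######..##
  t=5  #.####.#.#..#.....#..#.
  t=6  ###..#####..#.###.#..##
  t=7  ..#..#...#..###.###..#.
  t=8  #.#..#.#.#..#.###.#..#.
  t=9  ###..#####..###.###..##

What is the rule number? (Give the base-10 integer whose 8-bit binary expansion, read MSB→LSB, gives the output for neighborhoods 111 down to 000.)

109

  nb ###: next=.  (t=0,i=13, bit7=0)
  nb ##.: next=#  (t=0,i=3, bit6=1)
  nb #.#: next=#  (t=0,i=1, bit5=1)
  nb #..: next=.  (t=0,i=10, bit4=0)
  nb .##: next=#  (t=0,i=2, bit3=1)
  nb .#.: next=#  (t=0,i=0, bit2=1)
  nb ..#: next=.  (t=0,i=11, bit1=0)
  nb ...: next=#  (t=2,i=0, bit0=1)
  bits 01101101 = 109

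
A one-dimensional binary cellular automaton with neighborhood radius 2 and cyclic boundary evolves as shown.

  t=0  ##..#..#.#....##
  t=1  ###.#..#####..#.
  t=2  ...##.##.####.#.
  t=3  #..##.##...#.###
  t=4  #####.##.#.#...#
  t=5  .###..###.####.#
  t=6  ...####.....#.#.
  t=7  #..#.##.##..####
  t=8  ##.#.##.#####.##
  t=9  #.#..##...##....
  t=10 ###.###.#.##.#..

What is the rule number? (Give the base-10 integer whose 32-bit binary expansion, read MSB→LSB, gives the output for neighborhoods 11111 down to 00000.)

3596301809

  [31] ##### => #  t=1,i=9
  [30] ####. => #  t=0,i=0
  [29] ###.# => .  t=1,i=2
  [28] ###.. => #  t=0,i=1
  [27] ##.## => .  t=2,i=5
  [26] ##.#. => #  t=1,i=3
  [25] ##..# => #  t=0,i=2
  [24] ##... => .  t=3,i=8
  [23] #.### => .  t=1,i=0
  [22] #.##. => #  t=2,i=6
  [21] #.#.# => .  t=4,i=9
  [20] #.#.. => #  t=0,i=9
  [19] #..## => #  t=1,i=6
  [18] #..#. => .  t=0,i=3
  [17] #...# => #  t=3,i=9
  [16] #.... => #  t=0,i=11
  [15] .#### => .  t=0,i=15
  [14] .###. => .  t=1,i=1
  [13] .##.# => #  t=2,i=4
  [12] .##.. => #  t=3,i=7
  [11] .#.## => .  t=1,i=15
  [10] .#.#. => #  t=0,i=8
  [9] .#..# => .  t=0,i=5
  [8] .#... => #  t=0,i=10
  [7] ..### => #  t=0,i=14
  [6] ..##. => #  t=2,i=3
  [5] ..#.# => #  t=0,i=7
  [4] ..#.. => #  t=0,i=4
  [3] ...## => .  t=0,i=13
  [2] ...#. => .  t=3,i=10
  [1] ....# => .  t=0,i=12
  [0] ..... => #  t=6,i=9
  bits 11010110010110110011010111110001 = 3596301809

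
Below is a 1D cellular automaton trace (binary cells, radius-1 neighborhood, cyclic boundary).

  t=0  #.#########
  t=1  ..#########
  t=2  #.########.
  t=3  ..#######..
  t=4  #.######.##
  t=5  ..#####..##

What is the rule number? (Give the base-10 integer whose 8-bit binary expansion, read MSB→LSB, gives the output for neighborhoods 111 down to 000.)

  ###|#  b7=1 t=0,i=3
  ##.|.  b6=0 t=0,i=0
  #.#|.  b5=0 t=0,i=1
  #..|#  b4=1 t=1,i=0
  .##|#  b3=1 t=0,i=2
  .#.|.  b2=0 t=2,i=0
  ..#|.  b1=0 t=1,i=1
  ...|#  b0=1 t=3,i=0
  bits 10011001 = 153

153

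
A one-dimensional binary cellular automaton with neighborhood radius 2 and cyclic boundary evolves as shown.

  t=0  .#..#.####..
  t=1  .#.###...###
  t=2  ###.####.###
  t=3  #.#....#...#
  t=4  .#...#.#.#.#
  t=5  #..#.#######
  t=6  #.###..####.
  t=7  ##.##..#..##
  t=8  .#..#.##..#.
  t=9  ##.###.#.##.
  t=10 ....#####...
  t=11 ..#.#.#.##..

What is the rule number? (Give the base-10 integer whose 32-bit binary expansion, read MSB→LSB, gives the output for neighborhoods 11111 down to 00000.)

3039190258

  #####|#  b31=1 t=2,i=0
  ####.|.  b30=0 t=0,i=8
  ###.#|#  b29=1 t=1,i=11
  ###..|#  b28=1 t=0,i=9
  ##.##|.  b27=0 t=2,i=3
  ##.#.|#  b26=1 t=1,i=0
  ##..#|.  b25=0 t=5,i=1
  ##...|#  b24=1 t=0,i=10
  #.###|.  b23=0 t=0,i=6
  #.##.|.  b22=0 t=7,i=3
  #.#.#|#  b21=1 t=1,i=1
  #.#..|.  b20=0 t=3,i=2
  #..##|.  b19=0 t=6,i=6
  #..#.|#  b18=1 t=0,i=3
  #...#|#  b17=1 t=0,i=11
  #....|.  b16=0 t=3,i=4
  .####|.  b15=0 t=0,i=7
  .###.|#  b14=1 t=1,i=4
  .##.#|.  b13=0 t=3,i=0
  .##..|#  b12=1 t=7,i=4
  .#.##|#  b11=1 t=0,i=5
  .#.#.|#  b10=1 t=4,i=0
  .#..#|.  b9=0 t=0,i=2
  .#...|.  b8=0 t=3,i=3
  ..###|#  b7=1 t=1,i=9
  ..##.|#  b6=1 t=3,i=11
  ..#.#|#  b5=1 t=0,i=4
  ..#..|#  b4=1 t=0,i=1
  ...##|.  b3=0 t=1,i=8
  ...#.|.  b2=0 t=0,i=0
  ....#|#  b1=1 t=3,i=5
  .....|.  b0=0 t=10,i=0
  bits 10110101001001100101110011110010 = 3039190258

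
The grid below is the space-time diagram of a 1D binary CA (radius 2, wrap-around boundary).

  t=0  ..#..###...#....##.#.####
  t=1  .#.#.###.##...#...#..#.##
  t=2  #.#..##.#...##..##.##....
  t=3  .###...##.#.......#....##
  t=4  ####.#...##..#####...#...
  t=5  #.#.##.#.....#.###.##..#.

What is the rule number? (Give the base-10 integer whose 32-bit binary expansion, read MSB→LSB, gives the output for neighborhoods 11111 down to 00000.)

3700835975

  #####|#  b31=1 t=4,i=15
  ####.|#  b30=1 t=0,i=23
  ###.#|.  b29=0 t=1,i=7
  ###..|#  b28=1 t=0,i=7
  ##.##|#  b27=1 t=1,i=8
  ##.#.|#  b26=1 t=0,i=18
  ##..#|.  b25=0 t=0,i=0
  ##...|.  b24=0 t=0,i=8
  #.###|#  b23=1 t=0,i=21
  #.##.|.  b22=0 t=1,i=9
  #.#.#|.  b21=0 t=0,i=19
  #.#..|#  b20=1 t=2,i=2
  #..##|.  b19=0 t=0,i=4
  #..#.|#  b18=1 t=0,i=1
  #...#|#  b17=1 t=0,i=9
  #....|.  b16=0 t=0,i=13
  .####|.  b15=0 t=0,i=22
  .###.|#  b14=1 t=0,i=6
  .##.#|.  b13=0 t=0,i=17
  .##..|.  b12=0 t=1,i=10
  .#.##|.  b11=0 t=0,i=20
  .#.#.|#  b10=1 t=1,i=2
  .#..#|#  b9=1 t=0,i=3
  .#...|.  b8=0 t=0,i=12
  ..###|#  b7=1 t=0,i=5
  ..##.|.  b6=0 t=0,i=16
  ..#.#|.  b5=0 t=1,i=21
  ..#..|.  b4=0 t=0,i=2
  ...##|.  b3=0 t=0,i=15
  ...#.|#  b2=1 t=0,i=10
  ....#|#  b1=1 t=0,i=14
  .....|#  b0=1 t=3,i=13
  bits 11011100100101100100011010000111 = 3700835975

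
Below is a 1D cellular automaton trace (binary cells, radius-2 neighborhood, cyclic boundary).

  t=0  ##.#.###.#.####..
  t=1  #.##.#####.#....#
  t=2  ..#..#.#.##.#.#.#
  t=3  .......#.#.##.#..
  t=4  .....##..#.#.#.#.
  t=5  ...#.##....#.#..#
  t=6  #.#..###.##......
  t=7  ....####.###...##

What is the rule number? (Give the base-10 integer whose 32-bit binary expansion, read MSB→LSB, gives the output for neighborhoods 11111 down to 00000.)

  ##### -> #   bit 31 = 1  t=1,i=7
  ####. -> .   bit 30 = 0  t=0,i=13
  ###.# -> #   bit 29 = 1  t=0,i=7
  ###.. -> .   bit 28 = 0  t=0,i=14
  ##.## -> .   bit 27 = 0  t=1,i=1
  ##.#. -> #   bit 26 = 1  t=0,i=2
  ##..# -> .   bit 25 = 0  t=0,i=15
  ##... -> #   bit 24 = 1  t=5,i=7
  #.### -> #   bit 23 = 1  t=0,i=5
  #.##. -> #   bit 22 = 1  t=1,i=2
  #.#.# -> #   bit 21 = 1  t=0,i=3
  #.#.. -> .   bit 20 = 0  t=1,i=11
  #..## -> #   bit 19 = 1  t=0,i=16
  #..#. -> .   bit 18 = 0  t=2,i=1
  #...# -> .   bit 17 = 0  t=5,i=1
  #.... -> .   bit 16 = 0  t=1,i=13
  .#### -> .   bit 15 = 0  t=0,i=12
  .###. -> #   bit 14 = 1  t=0,i=6
  .##.# -> .   bit 13 = 0  t=0,i=1
  .##.. -> #   bit 12 = 1  t=4,i=6
  .#.## -> .   bit 11 = 0  t=0,i=4
  .#.#. -> .   bit 10 = 0  t=2,i=6
  .#..# -> .   bit 9 = 0  t=2,i=0
  .#... -> #   bit 8 = 1  t=1,i=12
  ..### -> #   bit 7 = 1  t=6,i=5
  ..##. -> #   bit 6 = 1  t=0,i=0
  ..#.# -> .   bit 5 = 0  t=2,i=5
  ..#.. -> .   bit 4 = 0  t=2,i=2
  ...## -> .   bit 3 = 0  t=1,i=15
  ...#. -> #   bit 2 = 1  t=3,i=6
  ....# -> #   bit 1 = 1  t=1,i=14
  ..... -> .   bit 0 = 0  t=3,i=0
  bits 10100101111010000101000111000110 = 2783465926

2783465926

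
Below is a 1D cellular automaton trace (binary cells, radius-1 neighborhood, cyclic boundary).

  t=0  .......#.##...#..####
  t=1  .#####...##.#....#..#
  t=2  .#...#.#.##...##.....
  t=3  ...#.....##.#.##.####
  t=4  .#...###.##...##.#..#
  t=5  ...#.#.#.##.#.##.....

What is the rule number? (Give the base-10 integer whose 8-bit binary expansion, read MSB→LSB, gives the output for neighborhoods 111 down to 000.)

73

  [7] ### => .  t=0,i=18
  [6] ##. => #  t=0,i=10
  [5] #.# => .  t=0,i=8
  [4] #.. => .  t=0,i=0
  [3] .## => #  t=0,i=9
  [2] .#. => .  t=0,i=7
  [1] ..# => .  t=0,i=6
  [0] ... => #  t=0,i=1
  bits 01001001 = 73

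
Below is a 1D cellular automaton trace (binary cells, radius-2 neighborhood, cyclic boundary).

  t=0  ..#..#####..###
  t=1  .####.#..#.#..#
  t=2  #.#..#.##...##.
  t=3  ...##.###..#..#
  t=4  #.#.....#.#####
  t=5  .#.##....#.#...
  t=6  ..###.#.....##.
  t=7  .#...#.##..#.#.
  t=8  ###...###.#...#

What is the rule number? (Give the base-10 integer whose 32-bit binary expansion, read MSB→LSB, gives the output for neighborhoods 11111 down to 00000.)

340630296

  nb #####: next=.  (t=0,i=7, bit31=0)
  nb ####.: next=.  (t=0,i=8, bit30=0)
  nb ###.#: next=.  (t=1,i=4, bit29=0)
  nb ###..: next=#  (t=0,i=9, bit28=1)
  nb ##.##: next=.  (t=3,i=5, bit27=0)
  nb ##.#.: next=#  (t=1,i=5, bit26=1)
  nb ##..#: next=.  (t=0,i=0, bit25=0)
  nb ##...: next=.  (t=2,i=9, bit24=0)
  nb #.###: next=.  (t=1,i=1, bit23=0)
  nb #.##.: next=#  (t=2,i=7, bit22=1)
  nb #.#.#: next=.  (t=2,i=0, bit21=0)
  nb #.#..: next=.  (t=1,i=6, bit20=0)
  nb #..##: next=#  (t=0,i=4, bit19=1)
  nb #..#.: next=#  (t=0,i=1, bit18=1)
  nb #...#: next=.  (t=2,i=10, bit17=0)
  nb #....: next=#  (t=4,i=4, bit16=1)
  nb .####: next=#  (t=0,i=6, bit15=1)
  nb .###.: next=.  (t=0,i=13, bit14=0)
  nb .##.#: next=.  (t=2,i=13, bit13=0)
  nb .##..: next=#  (t=2,i=8, bit12=1)
  nb .#.##: next=#  (t=1,i=0, bit11=1)
  nb .#.#.: next=.  (t=1,i=10, bit10=0)
  nb .#..#: next=#  (t=0,i=3, bit9=1)
  nb .#...: next=#  (t=3,i=0, bit8=1)
  nb ..###: next=.  (t=0,i=5, bit7=0)
  nb ..##.: next=.  (t=2,i=12, bit6=0)
  nb ..#.#: next=.  (t=1,i=9, bit5=0)
  nb ..#..: next=#  (t=0,i=2, bit4=1)
  nb ...##: next=#  (t=2,i=11, bit3=1)
  nb ...#.: next=.  (t=4,i=7, bit2=0)
  nb ....#: next=.  (t=4,i=6, bit1=0)
  nb .....: next=.  (t=4,i=5, bit0=0)
  bits 00010100010011011001101100011000 = 340630296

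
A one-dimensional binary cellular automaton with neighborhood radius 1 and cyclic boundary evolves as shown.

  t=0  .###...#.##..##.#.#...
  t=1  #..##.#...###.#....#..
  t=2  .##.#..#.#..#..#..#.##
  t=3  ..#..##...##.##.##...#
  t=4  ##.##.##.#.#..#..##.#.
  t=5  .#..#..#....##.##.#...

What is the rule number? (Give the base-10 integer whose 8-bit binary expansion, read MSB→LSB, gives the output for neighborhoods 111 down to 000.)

  [7] ### => .  t=0,i=2
  [6] ##. => #  t=0,i=3
  [5] #.# => .  t=0,i=8
  [4] #.. => #  t=0,i=4
  [3] .## => .  t=0,i=1
  [2] .#. => .  t=0,i=7
  [1] ..# => #  t=0,i=0
  [0] ... => .  t=0,i=5
  bits 01010010 = 82

82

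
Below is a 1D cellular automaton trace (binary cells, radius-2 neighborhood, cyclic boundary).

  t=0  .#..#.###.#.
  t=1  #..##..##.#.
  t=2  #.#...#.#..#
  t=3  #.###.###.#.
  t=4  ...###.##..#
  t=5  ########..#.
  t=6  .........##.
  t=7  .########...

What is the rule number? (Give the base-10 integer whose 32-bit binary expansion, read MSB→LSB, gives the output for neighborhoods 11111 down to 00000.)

  #####|.  b31=0 t=5,i=2
  ####.|.  b30=0 t=5,i=6
  ###.#|#  b29=1 t=0,i=8
  ###..|.  b28=0 t=5,i=7
  ##.##|#  b27=1 t=3,i=5
  ##.#.|.  b26=0 t=0,i=9
  ##..#|.  b25=0 t=1,i=5
  ##...|.  b24=0 t=6,i=11
  #.###|.  b23=0 t=0,i=6
  #.##.|#  b22=1 t=4,i=7
  #.#.#|.  b21=0 t=1,i=10
  #.#..|#  b20=1 t=0,i=10
  #..##|#  b19=1 t=1,i=2
  #..#.|#  b18=1 t=0,i=0
  #...#|#  b17=1 t=2,i=4
  #....|.  b16=0 t=6,i=0
  .####|.  b15=0 t=5,i=1
  .###.|#  b14=1 t=0,i=7
  .##.#|#  b13=1 t=1,i=8
  .##..|.  b12=0 t=1,i=4
  .#.##|.  b11=0 t=0,i=5
  .#.#.|#  b10=1 t=1,i=11
  .#..#|.  b9=0 t=0,i=2
  .#...|#  b8=1 t=2,i=3
  ..###|#  b7=1 t=4,i=3
  ..##.|.  b6=0 t=1,i=3
  ..#.#|#  b5=1 t=0,i=4
  ..#..|.  b4=0 t=0,i=1
  ...##|#  b3=1 t=4,i=2
  ...#.|.  b2=0 t=2,i=5
  ....#|#  b1=1 t=6,i=7
  .....|#  b0=1 t=6,i=1
  bits 00101000010111100110010110101011 = 677275051

677275051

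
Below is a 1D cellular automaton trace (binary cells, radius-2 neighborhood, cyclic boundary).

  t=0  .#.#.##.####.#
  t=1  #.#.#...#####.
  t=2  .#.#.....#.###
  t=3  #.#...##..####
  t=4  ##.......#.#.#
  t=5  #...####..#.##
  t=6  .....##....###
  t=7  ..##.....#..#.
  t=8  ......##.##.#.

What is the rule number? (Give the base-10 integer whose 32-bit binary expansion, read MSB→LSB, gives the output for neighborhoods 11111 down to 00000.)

1686687251

  nb #####: next=.  (t=1,i=10, bit31=0)
  nb ####.: next=#  (t=0,i=10, bit30=1)
  nb ###.#: next=#  (t=0,i=11, bit29=1)
  nb ###..: next=.  (t=4,i=1, bit28=0)
  nb ##.##: next=.  (t=0,i=7, bit27=0)
  nb ##.#.: next=#  (t=0,i=12, bit26=1)
  nb ##..#: next=.  (t=3,i=8, bit25=0)
  nb ##...: next=.  (t=4,i=2, bit24=0)
  nb #.###: next=#  (t=0,i=8, bit23=1)
  nb #.##.: next=.  (t=0,i=5, bit22=0)
  nb #.#.#: next=.  (t=0,i=1, bit21=0)
  nb #.#..: next=.  (t=1,i=4, bit20=0)
  nb #..##: next=#  (t=3,i=9, bit19=1)
  nb #..#.: next=.  (t=5,i=9, bit18=0)
  nb #...#: next=.  (t=1,i=6, bit17=0)
  nb #....: next=.  (t=2,i=5, bit16=0)
  nb .####: next=#  (t=0,i=9, bit15=1)
  nb .###.: next=#  (t=2,i=12, bit14=1)
  nb .##.#: next=.  (t=0,i=6, bit13=0)
  nb .##..: next=.  (t=3,i=7, bit12=0)
  nb .#.##: next=#  (t=0,i=4, bit11=1)
  nb .#.#.: next=#  (t=0,i=0, bit10=1)
  nb .#..#: next=#  (t=7,i=10, bit9=1)
  nb .#...: next=.  (t=1,i=5, bit8=0)
  nb ..###: next=.  (t=1,i=8, bit7=0)
  nb ..##.: next=.  (t=3,i=6, bit6=0)
  nb ..#.#: next=.  (t=2,i=9, bit5=0)
  nb ..#..: next=#  (t=7,i=9, bit4=1)
  nb ...##: next=.  (t=1,i=7, bit3=0)
  nb ...#.: next=.  (t=2,i=8, bit2=0)
  nb ....#: next=#  (t=2,i=7, bit1=1)
  nb .....: next=#  (t=2,i=6, bit0=1)
  bits 01100100100010001100111000010011 = 1686687251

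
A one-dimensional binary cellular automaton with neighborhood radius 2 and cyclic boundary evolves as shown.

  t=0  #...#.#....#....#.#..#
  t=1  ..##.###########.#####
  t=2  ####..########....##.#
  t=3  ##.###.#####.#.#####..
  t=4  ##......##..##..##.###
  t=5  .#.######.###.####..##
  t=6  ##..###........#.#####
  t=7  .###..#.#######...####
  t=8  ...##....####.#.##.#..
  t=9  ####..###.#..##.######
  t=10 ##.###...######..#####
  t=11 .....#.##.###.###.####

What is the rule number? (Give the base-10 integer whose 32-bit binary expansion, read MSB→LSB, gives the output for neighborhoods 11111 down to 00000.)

2524686175

  #####|#  b31=1 t=1,i=7
  ####.|.  b30=0 t=1,i=14
  ###.#|.  b29=0 t=1,i=15
  ###..|#  b28=1 t=1,i=21
  ##.##|.  b27=0 t=1,i=4
  ##.#.|#  b26=1 t=3,i=12
  ##..#|#  b25=1 t=1,i=0
  ##...|.  b24=0 t=0,i=1
  #.###|.  b23=0 t=1,i=5
  #.##.|#  b22=1 t=8,i=16
  #.#.#|#  b21=1 t=3,i=13
  #.#..|#  b20=1 t=0,i=6
  #..##|#  b19=1 t=0,i=20
  #..#.|.  b18=0 t=7,i=5
  #...#|#  b17=1 t=0,i=2
  #....|#  b16=1 t=0,i=8
  .####|#  b15=1 t=1,i=6
  .###.|.  b14=0 t=3,i=4
  .##.#|#  b13=1 t=1,i=3
  .##..|.  b12=0 t=0,i=0
  .#.##|.  b11=0 t=3,i=14
  .#.#.|#  b10=1 t=0,i=5
  .#..#|#  b9=1 t=0,i=19
  .#...|#  b8=1 t=0,i=7
  ..###|.  b7=0 t=2,i=6
  ..##.|#  b6=1 t=0,i=21
  ..#.#|.  b5=0 t=0,i=4
  ..#..|#  b4=1 t=0,i=11
  ...##|#  b3=1 t=2,i=17
  ...#.|#  b2=1 t=0,i=3
  ....#|#  b1=1 t=0,i=9
  .....|#  b0=1 t=4,i=4
  bits 10010110011110111010011101011111 = 2524686175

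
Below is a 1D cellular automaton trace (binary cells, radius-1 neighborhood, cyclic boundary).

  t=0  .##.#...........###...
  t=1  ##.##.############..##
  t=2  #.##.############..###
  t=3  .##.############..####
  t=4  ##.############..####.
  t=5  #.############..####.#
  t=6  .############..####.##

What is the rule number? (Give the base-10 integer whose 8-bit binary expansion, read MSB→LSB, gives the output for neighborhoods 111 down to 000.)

175

  [7] ### => #  t=0,i=17
  [6] ##. => .  t=0,i=2
  [5] #.# => #  t=0,i=3
  [4] #.. => .  t=0,i=5
  [3] .## => #  t=0,i=1
  [2] .#. => #  t=0,i=4
  [1] ..# => #  t=0,i=0
  [0] ... => #  t=0,i=6
  bits 10101111 = 175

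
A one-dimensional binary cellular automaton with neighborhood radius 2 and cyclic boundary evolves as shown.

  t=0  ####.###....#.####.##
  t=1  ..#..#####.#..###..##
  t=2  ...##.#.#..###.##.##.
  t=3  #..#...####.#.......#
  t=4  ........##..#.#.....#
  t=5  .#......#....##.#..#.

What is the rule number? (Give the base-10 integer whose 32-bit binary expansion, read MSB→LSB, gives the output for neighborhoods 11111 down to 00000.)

  nb #####: next=.  (t=0,i=0, bit31=0)
  nb ####.: next=#  (t=0,i=2, bit30=1)
  nb ###.#: next=.  (t=0,i=3, bit29=0)
  nb ###..: next=#  (t=0,i=7, bit28=1)
  nb ##.##: next=.  (t=0,i=4, bit27=0)
  nb ##.#.: next=.  (t=1,i=10, bit26=0)
  nb ##..#: next=.  (t=1,i=0, bit25=0)
  nb ##...: next=#  (t=0,i=8, bit24=1)
  nb #.###: next=#  (t=0,i=5, bit23=1)
  nb #.##.: next=.  (t=2,i=15, bit22=0)
  nb #.#.#: next=.  (t=2,i=6, bit21=0)
  nb #.#..: next=#  (t=1,i=11, bit20=1)
  nb #..##: next=#  (t=1,i=4, bit19=1)
  nb #..#.: next=.  (t=1,i=1, bit18=0)
  nb #...#: next=.  (t=3,i=5, bit17=0)
  nb #....: next=#  (t=0,i=9, bit16=1)
  nb .####: next=#  (t=0,i=15, bit15=1)
  nb .###.: next=#  (t=0,i=6, bit14=1)
  nb .##.#: next=.  (t=2,i=4, bit13=0)
  nb .##..: next=.  (t=1,i=20, bit12=0)
  nb .#.##: next=.  (t=0,i=13, bit11=0)
  nb .#.#.: next=#  (t=2,i=7, bit10=1)
  nb .#..#: next=#  (t=1,i=3, bit9=1)
  nb .#...: next=.  (t=3,i=4, bit8=0)
  nb ..###: next=.  (t=1,i=5, bit7=0)
  nb ..##.: next=#  (t=1,i=19, bit6=1)
  nb ..#.#: next=.  (t=0,i=12, bit5=0)
  nb ..#..: next=.  (t=1,i=2, bit4=0)
  nb ...##: next=.  (t=2,i=2, bit3=0)
  nb ...#.: next=#  (t=0,i=11, bit2=1)
  nb ....#: next=.  (t=0,i=10, bit1=0)
  nb .....: next=.  (t=3,i=15, bit0=0)
  bits 01010001100110011100011001000100 = 1369032260

1369032260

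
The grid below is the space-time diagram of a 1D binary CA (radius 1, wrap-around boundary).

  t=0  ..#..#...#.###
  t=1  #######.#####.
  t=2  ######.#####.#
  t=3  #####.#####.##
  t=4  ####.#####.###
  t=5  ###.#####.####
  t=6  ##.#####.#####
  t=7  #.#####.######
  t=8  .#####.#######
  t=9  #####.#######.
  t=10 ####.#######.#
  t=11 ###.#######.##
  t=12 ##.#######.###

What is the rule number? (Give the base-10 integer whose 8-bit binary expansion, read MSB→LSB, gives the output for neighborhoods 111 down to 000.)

  ###|#  b7=1 t=0,i=12
  ##.|.  b6=0 t=0,i=13
  #.#|#  b5=1 t=0,i=10
  #..|#  b4=1 t=0,i=0
  .##|#  b3=1 t=0,i=11
  .#.|#  b2=1 t=0,i=2
  ..#|#  b1=1 t=0,i=1
  ...|.  b0=0 t=0,i=7
  bits 10111110 = 190

190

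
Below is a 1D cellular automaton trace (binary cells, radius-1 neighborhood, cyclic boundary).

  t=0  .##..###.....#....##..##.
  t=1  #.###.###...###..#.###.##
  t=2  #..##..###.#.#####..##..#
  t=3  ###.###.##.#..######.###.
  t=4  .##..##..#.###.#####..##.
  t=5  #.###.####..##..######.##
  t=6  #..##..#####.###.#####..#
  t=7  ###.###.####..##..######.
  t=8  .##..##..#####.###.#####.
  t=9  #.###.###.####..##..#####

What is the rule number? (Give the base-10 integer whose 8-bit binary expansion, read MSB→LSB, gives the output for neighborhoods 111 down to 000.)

  ###|#  b7=1 t=0,i=6
  ##.|#  b6=1 t=0,i=2
  #.#|.  b5=0 t=1,i=1
  #..|#  b4=1 t=0,i=3
  .##|.  b3=0 t=0,i=1
  .#.|#  b2=1 t=0,i=13
  ..#|#  b1=1 t=0,i=0
  ...|.  b0=0 t=0,i=9
  bits 11010110 = 214

214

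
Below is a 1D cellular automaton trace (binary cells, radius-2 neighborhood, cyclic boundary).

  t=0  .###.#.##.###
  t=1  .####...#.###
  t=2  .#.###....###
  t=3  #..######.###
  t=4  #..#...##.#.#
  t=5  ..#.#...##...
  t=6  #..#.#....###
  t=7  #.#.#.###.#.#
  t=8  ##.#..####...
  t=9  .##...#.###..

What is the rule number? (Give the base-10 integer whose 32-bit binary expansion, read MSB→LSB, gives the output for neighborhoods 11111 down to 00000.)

1971676547

  nb #####: next=.  (t=3,i=5, bit31=0)
  nb ####.: next=#  (t=1,i=3, bit30=1)
  nb ###.#: next=#  (t=0,i=3, bit29=1)
  nb ###..: next=#  (t=1,i=4, bit28=1)
  nb ##.##: next=.  (t=0,i=0, bit27=0)
  nb ##.#.: next=#  (t=0,i=4, bit26=1)
  nb ##..#: next=.  (t=3,i=1, bit25=0)
  nb ##...: next=#  (t=1,i=5, bit24=1)
  nb #.###: next=#  (t=0,i=1, bit23=1)
  nb #.##.: next=.  (t=0,i=7, bit22=0)
  nb #.#.#: next=.  (t=0,i=5, bit21=0)
  nb #.#..: next=.  (t=5,i=4, bit20=0)
  nb #..##: next=.  (t=3,i=2, bit19=0)
  nb #..#.: next=#  (t=4,i=2, bit18=1)
  nb #...#: next=.  (t=1,i=6, bit17=0)
  nb #....: next=#  (t=2,i=7, bit16=1)
  nb .####: next=.  (t=1,i=2, bit15=0)
  nb .###.: next=#  (t=0,i=2, bit14=1)
  nb .##.#: next=#  (t=0,i=8, bit13=1)
  nb .##..: next=.  (t=4,i=0, bit12=0)
  nb .#.##: next=.  (t=0,i=6, bit11=0)
  nb .#.#.: next=#  (t=5,i=3, bit10=1)
  nb .#..#: next=.  (t=8,i=4, bit9=0)
  nb .#...: next=#  (t=4,i=4, bit8=1)
  nb ..###: next=#  (t=2,i=10, bit7=1)
  nb ..##.: next=.  (t=4,i=7, bit6=0)
  nb ..#.#: next=.  (t=1,i=8, bit5=0)
  nb ..#..: next=.  (t=4,i=3, bit4=0)
  nb ...##: next=.  (t=2,i=9, bit3=0)
  nb ...#.: next=.  (t=1,i=7, bit2=0)
  nb ....#: next=#  (t=2,i=8, bit1=1)
  nb .....: next=#  (t=5,i=12, bit0=1)
  bits 01110101100001010110010110000011 = 1971676547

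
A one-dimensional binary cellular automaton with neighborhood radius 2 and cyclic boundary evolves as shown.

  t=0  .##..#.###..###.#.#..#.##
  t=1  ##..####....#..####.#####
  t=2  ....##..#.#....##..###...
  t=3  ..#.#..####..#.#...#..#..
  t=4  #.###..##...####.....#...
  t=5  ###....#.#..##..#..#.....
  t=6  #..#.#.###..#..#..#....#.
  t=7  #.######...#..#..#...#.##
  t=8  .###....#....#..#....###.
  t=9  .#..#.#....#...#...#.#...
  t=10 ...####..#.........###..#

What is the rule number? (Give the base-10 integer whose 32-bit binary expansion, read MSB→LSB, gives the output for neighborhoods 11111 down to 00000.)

  [31] ##### => .  t=1,i=22
  [30] ####. => .  t=1,i=0
  [29] ###.# => .  t=0,i=14
  [28] ###.. => .  t=0,i=9
  [27] ##.## => #  t=0,i=0
  [26] ##.#. => #  t=0,i=15
  [25] ##..# => .  t=0,i=3
  [24] ##... => #  t=1,i=8
  [23] #.### => #  t=0,i=7
  [22] #.##. => #  t=0,i=1
  [21] #.#.# => #  t=0,i=16
  [20] #.#.. => #  t=0,i=18
  [19] #..## => .  t=0,i=11
  [18] #..#. => #  t=0,i=4
  [17] #...# => .  t=3,i=17
  [16] #.... => .  t=1,i=9
  [15] .#### => #  t=1,i=5
  [14] .###. => .  t=0,i=8
  [13] .##.# => #  t=0,i=24
  [12] .##.. => .  t=0,i=2
  [11] .#.## => #  t=0,i=6
  [10] .#.#. => #  t=0,i=17
  [9] .#..# => .  t=0,i=19
  [8] .#... => .  t=2,i=11
  [7] ..### => #  t=0,i=12
  [6] ..##. => #  t=2,i=4
  [5] ..#.# => #  t=0,i=5
  [4] ..#.. => .  t=1,i=12
  [3] ...## => .  t=2,i=3
  [2] ...#. => .  t=1,i=11
  [1] ....# => #  t=1,i=10
  [0] ..... => .  t=2,i=0
  bits 00001101111101001010110011100010 = 234138850

234138850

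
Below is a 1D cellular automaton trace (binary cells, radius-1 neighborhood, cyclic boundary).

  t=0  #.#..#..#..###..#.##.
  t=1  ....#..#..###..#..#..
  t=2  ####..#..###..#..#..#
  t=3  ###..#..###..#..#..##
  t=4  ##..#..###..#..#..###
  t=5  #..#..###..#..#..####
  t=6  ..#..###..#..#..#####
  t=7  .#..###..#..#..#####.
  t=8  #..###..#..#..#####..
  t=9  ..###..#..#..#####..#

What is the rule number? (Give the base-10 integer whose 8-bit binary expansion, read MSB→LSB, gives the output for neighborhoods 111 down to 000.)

139

  [7] ### => #  t=0,i=12
  [6] ##. => .  t=0,i=13
  [5] #.# => .  t=0,i=1
  [4] #.. => .  t=0,i=3
  [3] .## => #  t=0,i=11
  [2] .#. => .  t=0,i=0
  [1] ..# => #  t=0,i=4
  [0] ... => #  t=1,i=0
  bits 10001011 = 139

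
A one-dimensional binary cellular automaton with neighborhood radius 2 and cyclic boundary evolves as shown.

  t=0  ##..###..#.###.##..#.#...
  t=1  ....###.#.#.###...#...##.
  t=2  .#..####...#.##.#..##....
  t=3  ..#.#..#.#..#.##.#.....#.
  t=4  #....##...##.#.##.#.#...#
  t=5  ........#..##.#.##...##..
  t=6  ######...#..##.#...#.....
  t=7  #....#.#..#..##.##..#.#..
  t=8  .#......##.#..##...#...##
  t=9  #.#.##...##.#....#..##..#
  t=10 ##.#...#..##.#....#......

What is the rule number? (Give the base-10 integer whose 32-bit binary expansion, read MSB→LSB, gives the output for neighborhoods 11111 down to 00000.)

1007053697

  nb #####: next=.  (t=6,i=2, bit31=0)
  nb ####.: next=.  (t=2,i=6, bit30=0)
  nb ###.#: next=#  (t=0,i=13, bit29=1)
  nb ###..: next=#  (t=0,i=6, bit28=1)
  nb ##.##: next=#  (t=0,i=14, bit27=1)
  nb ##.#.: next=#  (t=1,i=7, bit26=1)
  nb ##..#: next=.  (t=0,i=2, bit25=0)
  nb ##...: next=.  (t=1,i=15, bit24=0)
  nb #.###: next=.  (t=0,i=11, bit23=0)
  nb #.##.: next=.  (t=0,i=15, bit22=0)
  nb #.#.#: next=.  (t=1,i=8, bit21=0)
  nb #.#..: next=.  (t=0,i=21, bit20=0)
  nb #..##: next=.  (t=0,i=3, bit19=0)
  nb #..#.: next=#  (t=0,i=8, bit18=1)
  nb #...#: next=#  (t=0,i=23, bit17=1)
  nb #....: next=.  (t=1,i=0, bit16=0)
  nb .####: next=.  (t=2,i=5, bit15=0)
  nb .###.: next=#  (t=0,i=5, bit14=1)
  nb .##.#: next=#  (t=2,i=14, bit13=1)
  nb .##..: next=.  (t=0,i=1, bit12=0)
  nb .#.##: next=#  (t=0,i=10, bit11=1)
  nb .#.#.: next=.  (t=0,i=20, bit10=0)
  nb .#..#: next=#  (t=2,i=2, bit9=1)
  nb .#...: next=#  (t=0,i=22, bit8=1)
  nb ..###: next=#  (t=0,i=4, bit7=1)
  nb ..##.: next=.  (t=0,i=0, bit6=0)
  nb ..#.#: next=.  (t=0,i=9, bit5=0)
  nb ..#..: next=.  (t=1,i=18, bit4=0)
  nb ...##: next=.  (t=0,i=24, bit3=0)
  nb ...#.: next=.  (t=1,i=17, bit2=0)
  nb ....#: next=.  (t=1,i=2, bit1=0)
  nb .....: next=#  (t=1,i=1, bit0=1)
  bits 00111100000001100110101110000001 = 1007053697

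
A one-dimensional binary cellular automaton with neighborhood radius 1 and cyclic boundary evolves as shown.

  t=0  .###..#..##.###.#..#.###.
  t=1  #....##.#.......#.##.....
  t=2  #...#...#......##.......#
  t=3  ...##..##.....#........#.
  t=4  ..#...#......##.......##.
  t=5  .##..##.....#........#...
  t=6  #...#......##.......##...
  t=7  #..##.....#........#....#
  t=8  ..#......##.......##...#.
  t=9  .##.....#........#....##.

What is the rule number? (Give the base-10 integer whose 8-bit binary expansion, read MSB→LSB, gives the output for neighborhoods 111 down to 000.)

  ###|.  b7=0 t=0,i=2
  ##.|.  b6=0 t=0,i=3
  #.#|.  b5=0 t=0,i=11
  #..|.  b4=0 t=0,i=4
  .##|.  b3=0 t=0,i=1
  .#.|#  b2=1 t=0,i=6
  ..#|#  b1=1 t=0,i=0
  ...|.  b0=0 t=1,i=2
  bits 00000110 = 6

6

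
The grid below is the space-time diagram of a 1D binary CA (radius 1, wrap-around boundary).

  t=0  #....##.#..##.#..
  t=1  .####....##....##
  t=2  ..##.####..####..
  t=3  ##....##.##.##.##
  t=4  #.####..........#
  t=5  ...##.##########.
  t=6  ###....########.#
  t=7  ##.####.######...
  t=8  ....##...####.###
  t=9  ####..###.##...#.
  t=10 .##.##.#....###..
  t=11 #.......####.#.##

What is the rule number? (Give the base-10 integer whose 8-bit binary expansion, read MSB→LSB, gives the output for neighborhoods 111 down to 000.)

  ###|#  b7=1 t=1,i=2
  ##.|.  b6=0 t=0,i=6
  #.#|.  b5=0 t=0,i=7
  #..|#  b4=1 t=0,i=1
  .##|.  b3=0 t=0,i=5
  .#.|.  b2=0 t=0,i=0
  ..#|#  b1=1 t=0,i=4
  ...|#  b0=1 t=0,i=2
  bits 10010011 = 147

147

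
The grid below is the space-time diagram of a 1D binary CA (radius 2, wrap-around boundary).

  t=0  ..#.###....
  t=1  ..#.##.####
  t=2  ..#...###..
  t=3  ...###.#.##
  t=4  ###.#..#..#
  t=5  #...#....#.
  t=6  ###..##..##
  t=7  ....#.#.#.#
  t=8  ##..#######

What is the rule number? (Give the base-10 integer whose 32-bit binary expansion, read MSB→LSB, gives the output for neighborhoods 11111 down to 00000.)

163304745

  ##### -> .   bit 31 = 0  t=6,i=0
  ####. -> .   bit 30 = 0  t=1,i=9
  ###.# -> .   bit 29 = 0  t=3,i=5
  ###.. -> .   bit 28 = 0  t=0,i=6
  ##.## -> #   bit 27 = 1  t=1,i=6
  ##.#. -> .   bit 26 = 0  t=3,i=6
  ##..# -> .   bit 25 = 0  t=1,i=0
  ##... -> #   bit 24 = 1  t=0,i=7
  #.### -> #   bit 23 = 1  t=0,i=4
  #.##. -> .   bit 22 = 0  t=1,i=4
  #.#.# -> #   bit 21 = 1  t=3,i=7
  #.#.. -> #   bit 20 = 1  t=4,i=4
  #..## -> #   bit 19 = 1  t=4,i=9
  #..#. -> .   bit 18 = 0  t=1,i=1
  #...# -> #   bit 17 = 1  t=2,i=4
  #.... -> #   bit 16 = 1  t=0,i=8
  .#### -> #   bit 15 = 1  t=1,i=8
  .###. -> #   bit 14 = 1  t=0,i=5
  .##.# -> .   bit 13 = 0  t=1,i=5
  .##.. -> #   bit 12 = 1  t=3,i=10
  .#.## -> .   bit 11 = 0  t=0,i=3
  .#.#. -> #   bit 10 = 1  t=5,i=10
  .#..# -> .   bit 9 = 0  t=4,i=5
  .#... -> #   bit 8 = 1  t=2,i=3
  ..### -> .   bit 7 = 0  t=2,i=6
  ..##. -> .   bit 6 = 0  t=6,i=5
  ..#.# -> #   bit 5 = 1  t=0,i=2
  ..#.. -> .   bit 4 = 0  t=2,i=2
  ...## -> #   bit 3 = 1  t=2,i=5
  ...#. -> .   bit 2 = 0  t=0,i=1
  ....# -> .   bit 1 = 0  t=0,i=0
  ..... -> #   bit 0 = 1  t=0,i=9
  bits 00001001101110111101010100101001 = 163304745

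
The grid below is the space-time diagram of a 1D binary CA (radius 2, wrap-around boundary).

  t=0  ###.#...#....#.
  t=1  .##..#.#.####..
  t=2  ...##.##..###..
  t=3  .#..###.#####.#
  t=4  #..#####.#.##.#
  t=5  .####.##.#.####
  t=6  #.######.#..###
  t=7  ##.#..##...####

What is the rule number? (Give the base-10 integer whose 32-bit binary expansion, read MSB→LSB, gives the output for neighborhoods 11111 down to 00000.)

2054022534

  ##### -> .   bit 31 = 0  t=3,i=10
  ####. -> #   bit 30 = 1  t=1,i=11
  ###.# -> #   bit 29 = 1  t=0,i=2
  ###.. -> #   bit 28 = 1  t=1,i=12
  ##.## -> #   bit 27 = 1  t=2,i=5
  ##.#. -> .   bit 26 = 0  t=0,i=3
  ##..# -> #   bit 25 = 1  t=1,i=3
  ##... -> .   bit 24 = 0  t=1,i=13
  #.### -> .   bit 23 = 0  t=0,i=0
  #.##. -> #   bit 22 = 1  t=2,i=6
  #.#.# -> #   bit 21 = 1  t=1,i=7
  #.#.. -> .   bit 20 = 0  t=0,i=4
  #..## -> #   bit 19 = 1  t=2,i=9
  #..#. -> #   bit 18 = 1  t=1,i=4
  #...# -> .   bit 17 = 0  t=0,i=6
  #.... -> #   bit 16 = 1  t=0,i=10
  .#### -> #   bit 15 = 1  t=1,i=10
  .###. -> #   bit 14 = 1  t=0,i=1
  .##.# -> #   bit 13 = 1  t=2,i=4
  .##.. -> .   bit 12 = 0  t=1,i=2
  .#.## -> .   bit 11 = 0  t=0,i=14
  .#.#. -> #   bit 10 = 1  t=1,i=6
  .#..# -> .   bit 9 = 0  t=3,i=2
  .#... -> #   bit 8 = 1  t=0,i=5
  ..### -> #   bit 7 = 1  t=2,i=10
  ..##. -> .   bit 6 = 0  t=1,i=1
  ..#.# -> .   bit 5 = 0  t=0,i=13
  ..#.. -> .   bit 4 = 0  t=0,i=8
  ...## -> .   bit 3 = 0  t=1,i=0
  ...#. -> #   bit 2 = 1  t=0,i=7
  ....# -> #   bit 1 = 1  t=0,i=11
  ..... -> .   bit 0 = 0  t=2,i=0
  bits 01111010011011011110010110000110 = 2054022534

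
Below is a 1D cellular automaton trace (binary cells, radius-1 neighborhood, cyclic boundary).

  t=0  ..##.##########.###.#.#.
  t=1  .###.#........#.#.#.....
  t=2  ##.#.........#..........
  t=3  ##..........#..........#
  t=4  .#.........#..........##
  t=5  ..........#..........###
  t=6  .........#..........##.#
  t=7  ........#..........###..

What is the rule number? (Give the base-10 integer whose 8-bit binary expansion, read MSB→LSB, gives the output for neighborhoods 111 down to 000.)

  ### -> .   bit 7 = 0  t=0,i=6
  ##. -> #   bit 6 = 1  t=0,i=3
  #.# -> .   bit 5 = 0  t=0,i=4
  #.. -> .   bit 4 = 0  t=0,i=23
  .## -> #   bit 3 = 1  t=0,i=2
  .#. -> .   bit 2 = 0  t=0,i=20
  ..# -> #   bit 1 = 1  t=0,i=1
  ... -> .   bit 0 = 0  t=0,i=0
  bits 01001010 = 74

74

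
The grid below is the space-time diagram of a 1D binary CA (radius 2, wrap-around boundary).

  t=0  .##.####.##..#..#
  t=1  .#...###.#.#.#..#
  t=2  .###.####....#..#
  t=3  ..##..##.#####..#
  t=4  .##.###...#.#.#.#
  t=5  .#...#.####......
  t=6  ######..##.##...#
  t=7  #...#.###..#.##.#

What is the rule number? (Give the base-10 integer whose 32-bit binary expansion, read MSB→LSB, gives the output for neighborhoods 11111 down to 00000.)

1734066678

  #####|.  b31=0 t=3,i=11
  ####.|#  b30=1 t=0,i=6
  ###.#|#  b29=1 t=0,i=7
  ###..|.  b28=0 t=2,i=8
  ##.##|.  b27=0 t=0,i=3
  ##.#.|#  b26=1 t=1,i=8
  ##..#|#  b25=1 t=0,i=11
  ##...|#  b24=1 t=2,i=9
  #.###|.  b23=0 t=0,i=4
  #.##.|#  b22=1 t=0,i=1
  #.#.#|.  b21=0 t=1,i=9
  #.#..|#  b20=1 t=1,i=1
  #..##|#  b19=1 t=3,i=1
  #..#.|.  b18=0 t=0,i=12
  #...#|#  b17=1 t=1,i=3
  #....|#  b16=1 t=2,i=10
  .####|#  b15=1 t=0,i=5
  .###.|#  b14=1 t=1,i=6
  .##.#|.  b13=0 t=0,i=2
  .##..|.  b12=0 t=0,i=10
  .#.##|.  b11=0 t=0,i=0
  .#.#.|.  b10=0 t=1,i=0
  .#..#|.  b9=0 t=0,i=14
  .#...|#  b8=1 t=1,i=2
  ..###|#  b7=1 t=1,i=5
  ..##.|#  b6=1 t=3,i=2
  ..#.#|#  b5=1 t=0,i=16
  ..#..|#  b4=1 t=0,i=13
  ...##|.  b3=0 t=1,i=4
  ...#.|#  b2=1 t=2,i=12
  ....#|#  b1=1 t=2,i=11
  .....|.  b0=0 t=5,i=13
  bits 01100111010110111100000111110110 = 1734066678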